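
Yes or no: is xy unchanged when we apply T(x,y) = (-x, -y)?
Yes

Substitute T(x,y) = (-x, -y) into the expression and compare with the original.

Original: xy
After applying T: (-x)(-y) = xy

This is identical to the original xy, so the expression is invariant.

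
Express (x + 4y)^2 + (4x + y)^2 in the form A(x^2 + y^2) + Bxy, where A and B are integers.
17(x^2 + y^2) + 16xy

Expanding: (x + 4y)^2 = x^2 + 8xy + 16y^2
(4x + y)^2 = 16x^2 + 8xy + y^2
Sum = (1+16)(x^2+y^2) + 16xy = 17(x^2 + y^2) + 16xy
This is symmetric in x and y.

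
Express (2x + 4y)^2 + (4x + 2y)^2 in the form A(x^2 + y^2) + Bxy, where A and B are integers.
20(x^2 + y^2) + 32xy

Expanding: (2x + 4y)^2 = 4x^2 + 16xy + 16y^2
(4x + 2y)^2 = 16x^2 + 16xy + 4y^2
Sum = (4+16)(x^2+y^2) + 32xy = 20(x^2 + y^2) + 32xy
This is symmetric in x and y.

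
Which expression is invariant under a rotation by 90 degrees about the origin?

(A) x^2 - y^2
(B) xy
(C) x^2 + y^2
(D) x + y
C

A rotation by 90 degrees sends (x, y) to (-y, x).
Substitute the transformed coordinates into each option and compare with the original:
(A) x^2 - y^2  ->  (-y)^2 - (x)^2 = -x^2 + y^2   [differs from x^2 - y^2: not invariant]
(B) xy  ->  (-y)(x) = -xy   [differs from xy: not invariant]
(C) x^2 + y^2  ->  (-y)^2 + (x)^2 = x^2 + y^2   [equals x^2 + y^2: invariant]
(D) x + y  ->  (-y) + (x) = x - y   [differs from x + y: not invariant]

Only option (C), x^2 + y^2, is unchanged by the transformation.
Geometrically, x^2 + y^2 is the squared distance from the origin, which every rotation about the origin preserves.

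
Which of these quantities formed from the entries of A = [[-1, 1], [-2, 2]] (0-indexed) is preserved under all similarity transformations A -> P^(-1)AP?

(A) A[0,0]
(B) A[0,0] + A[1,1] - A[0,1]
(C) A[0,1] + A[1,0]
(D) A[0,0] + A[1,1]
D

A[0,0] + A[1,1] is the trace of A. By the cyclic property of the trace, tr(P^(-1)AP) = tr(APP^(-1)) = tr(A), so it is the same for every matrix similar to A.

The other combinations are not similarity invariants. For example, take P = [[1, -1], [0, 1]] (det P = 1), so P^(-1) = [[1, 1], [0, 1]] and
B = P^(-1)AP = [[-3, 6], [-2, 4]].
Evaluating each option on A and on B:
(A) A[0,0]: -1 for A, -3 for B -> changes
(B) A[0,0] + A[1,1] - A[0,1]: 0 for A, -5 for B -> changes
(C) A[0,1] + A[1,0]: -1 for A, 4 for B -> changes
(D) A[0,0] + A[1,1]: 1 for A, 1 for B -> unchanged

Only (D) A[0,0] + A[1,1] = 1 survives (and it does so for every P, not just this one), so it is the invariant.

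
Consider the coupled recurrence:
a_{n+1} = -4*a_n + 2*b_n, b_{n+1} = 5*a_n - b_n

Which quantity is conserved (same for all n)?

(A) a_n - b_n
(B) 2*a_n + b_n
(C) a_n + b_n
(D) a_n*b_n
C

Replace a_n by a_{n+1} = -4*a_n + 2*b_n and b_n by b_{n+1} = 5*a_n - b_n in each option and simplify:
(A) a_n - b_n  ->  (-4*a_n + 2*b_n) - (5*a_n - b_n) = -9*a_n + 3*b_n   [not conserved]
(B) 2*a_n + b_n  ->  2*(-4*a_n + 2*b_n) + (5*a_n - b_n) = -3*a_n + 3*b_n   [not conserved]
(C) a_n + b_n  ->  (-4*a_n + 2*b_n) + (5*a_n - b_n) = a_n + b_n   [conserved]
(D) a_n*b_n  ->  (-4*a_n + 2*b_n)*(5*a_n - b_n) = -20*a_n^2 + 14*a_n*b_n - 2*b_n^2   [not conserved]

Only (C) a_n + b_n returns to itself after one step, so it is the conserved quantity.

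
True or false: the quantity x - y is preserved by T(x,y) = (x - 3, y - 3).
True

Substitute T(x,y) = (x - 3, y - 3) into the expression and compare with the original.

Original: x - y
After applying T: (x - 3) - (y - 3) = x - y

This is identical to the original x - y, so the expression is invariant.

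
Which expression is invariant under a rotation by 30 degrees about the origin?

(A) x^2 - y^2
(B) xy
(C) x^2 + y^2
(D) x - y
C

A rotation by 30 degrees sends (x, y) to (sqrt(3)x/2 - y/2, x/2 + sqrt(3)y/2).
Substitute the transformed coordinates into each option and compare with the original:
(A) x^2 - y^2  ->  (sqrt(3)x/2 - y/2)^2 - (x/2 + sqrt(3)y/2)^2 = x^2/2 - sqrt(3)xy - y^2/2   [differs from x^2 - y^2: not invariant]
(B) xy  ->  (sqrt(3)x/2 - y/2)(x/2 + sqrt(3)y/2) = sqrt(3)x^2/4 + xy/2 - sqrt(3)y^2/4   [differs from xy: not invariant]
(C) x^2 + y^2  ->  (sqrt(3)x/2 - y/2)^2 + (x/2 + sqrt(3)y/2)^2 = x^2 + y^2   [equals x^2 + y^2: invariant]
(D) x - y  ->  (sqrt(3)x/2 - y/2) - (x/2 + sqrt(3)y/2) = -x/2 + sqrt(3)x/2 - sqrt(3)y/2 - y/2   [differs from x - y: not invariant]

Only option (C), x^2 + y^2, is unchanged by the transformation.
Geometrically, x^2 + y^2 is the squared distance from the origin, which every rotation about the origin preserves.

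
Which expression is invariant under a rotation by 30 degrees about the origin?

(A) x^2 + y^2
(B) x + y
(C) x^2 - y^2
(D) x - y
A

A rotation by 30 degrees sends (x, y) to (sqrt(3)x/2 - y/2, x/2 + sqrt(3)y/2).
Substitute the transformed coordinates into each option and compare with the original:
(A) x^2 + y^2  ->  (sqrt(3)x/2 - y/2)^2 + (x/2 + sqrt(3)y/2)^2 = x^2 + y^2   [equals x^2 + y^2: invariant]
(B) x + y  ->  (sqrt(3)x/2 - y/2) + (x/2 + sqrt(3)y/2) = x/2 + sqrt(3)x/2 - y/2 + sqrt(3)y/2   [differs from x + y: not invariant]
(C) x^2 - y^2  ->  (sqrt(3)x/2 - y/2)^2 - (x/2 + sqrt(3)y/2)^2 = x^2/2 - sqrt(3)xy - y^2/2   [differs from x^2 - y^2: not invariant]
(D) x - y  ->  (sqrt(3)x/2 - y/2) - (x/2 + sqrt(3)y/2) = -x/2 + sqrt(3)x/2 - sqrt(3)y/2 - y/2   [differs from x - y: not invariant]

Only option (A), x^2 + y^2, is unchanged by the transformation.
Geometrically, x^2 + y^2 is the squared distance from the origin, which every rotation about the origin preserves.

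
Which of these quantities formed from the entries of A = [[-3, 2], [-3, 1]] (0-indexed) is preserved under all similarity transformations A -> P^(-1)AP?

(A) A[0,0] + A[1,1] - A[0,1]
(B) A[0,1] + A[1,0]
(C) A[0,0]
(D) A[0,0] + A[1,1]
D

A[0,0] + A[1,1] is the trace of A. By the cyclic property of the trace, tr(P^(-1)AP) = tr(APP^(-1)) = tr(A), so it is the same for every matrix similar to A.

The other combinations are not similarity invariants. For example, take P = [[1, -1], [0, 1]] (det P = 1), so P^(-1) = [[1, 1], [0, 1]] and
B = P^(-1)AP = [[-6, 9], [-3, 4]].
Evaluating each option on A and on B:
(A) A[0,0] + A[1,1] - A[0,1]: -4 for A, -11 for B -> changes
(B) A[0,1] + A[1,0]: -1 for A, 6 for B -> changes
(C) A[0,0]: -3 for A, -6 for B -> changes
(D) A[0,0] + A[1,1]: -2 for A, -2 for B -> unchanged

Only (D) A[0,0] + A[1,1] = -2 survives (and it does so for every P, not just this one), so it is the invariant.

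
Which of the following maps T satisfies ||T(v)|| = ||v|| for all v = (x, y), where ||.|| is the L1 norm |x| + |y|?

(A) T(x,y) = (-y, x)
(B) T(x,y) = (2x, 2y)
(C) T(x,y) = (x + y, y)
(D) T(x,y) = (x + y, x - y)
A

A transformation preserves a norm if ||T(v)|| = ||v|| for every v; a single vector where the norm changes rules an option out.

(A) T(x,y) = (-y, x): preserves the norm -- it only permutes the coordinates and/or flips signs, which leaves |x| + |y| unchanged.
(B) T(x,y) = (2x, 2y): v = (1, 0) has norm |1| + |0| = 1, but T(v) = (2, 0) has norm 2 -- not preserved.
(C) T(x,y) = (x + y, y): v = (0, 1) has norm |0| + |1| = 1, but T(v) = (1, 1) has norm 2 -- not preserved.
(D) T(x,y) = (x + y, x - y): v = (1, 0) has norm |1| + |0| = 1, but T(v) = (1, 1) has norm 2 -- not preserved.

Therefore the answer is (A).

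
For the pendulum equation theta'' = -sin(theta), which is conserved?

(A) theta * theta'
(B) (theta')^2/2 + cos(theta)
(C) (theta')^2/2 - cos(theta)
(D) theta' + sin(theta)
C

A first integral I satisfies dI/dt = 0 along every solution. Differentiate each option and use the equation of motion:
(A) d/dt[theta * theta'] = (theta')^2 + theta theta'' = (theta')^2 - theta sin(theta), not identically 0
(B) d/dt[(theta')^2/2 + cos(theta)] = theta' theta'' - sin(theta) theta' = -2 theta' sin(theta), not identically 0
(C) d/dt[(theta')^2/2 - cos(theta)] = theta' theta'' + sin(theta) theta' = theta'(-sin(theta)) + theta' sin(theta) = 0
(D) d/dt[theta' + sin(theta)] = theta'' + cos(theta) theta' = -sin(theta) + theta' cos(theta), not identically 0

Only (C) has zero time-derivative. This is the total energy: kinetic (theta')^2/2 plus potential -cos(theta).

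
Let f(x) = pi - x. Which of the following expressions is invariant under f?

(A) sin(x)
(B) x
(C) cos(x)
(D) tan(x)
A

For f(x) = pi - x:
sin(pi - x) = sin(x), so sine is invariant under this transformation.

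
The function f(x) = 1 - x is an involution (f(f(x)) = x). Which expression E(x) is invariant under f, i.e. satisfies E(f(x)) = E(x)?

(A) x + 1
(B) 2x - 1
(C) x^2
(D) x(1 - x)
D

Replace x by f(x) = 1 - x in each option and simplify. As a quick numerical cross-check, also compare E(5) with E(f(5)) = E(-4).

(A) x + 1  ->  (1 - x) + 1 = 2 - x; check: E(5) = 6 but E(-4) = -3.   [not invariant]
(B) 2x - 1  ->  2(1 - x) - 1 = 1 - 2x; check: E(5) = 9 but E(-4) = -9.   [not invariant]
(C) x^2  ->  (1 - x)^2 = (x - 1)^2; check: E(5) = 25 but E(-4) = 16.   [not invariant]
(D) x(1 - x)  ->  (1 - x)(1 - (1 - x)), which simplifies back to x(1 - x); check: E(5) = -20, E(-4) = -20.   [invariant]

Only (D) is unchanged. E is symmetric under swapping x with f(x) = 1 - x, which is exactly what an involution does.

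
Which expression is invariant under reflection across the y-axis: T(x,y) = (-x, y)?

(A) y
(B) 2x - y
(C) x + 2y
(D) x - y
A

The map is reflection across the y-axis: T(x,y) = (-x, y).
Substitute the transformed coordinates into each option and compare with the original:
(A) y  ->  (y) = y   [equals y: invariant]
(B) 2x - y  ->  2(-x) - (y) = -2x - y   [differs from 2x - y: not invariant]
(C) x + 2y  ->  (-x) + 2(y) = -x + 2y   [differs from x + 2y: not invariant]
(D) x - y  ->  (-x) - (y) = -x - y   [differs from x - y: not invariant]

Only option (A), y, is unchanged by the transformation.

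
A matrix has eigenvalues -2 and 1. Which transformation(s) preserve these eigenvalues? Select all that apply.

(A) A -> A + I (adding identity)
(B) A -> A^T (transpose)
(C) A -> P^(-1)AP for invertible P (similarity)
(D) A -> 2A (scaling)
B and C

Eigenvalues are preserved by:
1. Similarity transformations: A -> P^(-1)AP (same characteristic polynomial)
2. Transpose: A^T has the same eigenvalues as A

Eigenvalues are NOT preserved by:
- Adding identity: eigenvalues become -2+1, 1+1
- Scaling: eigenvalues become -4, 2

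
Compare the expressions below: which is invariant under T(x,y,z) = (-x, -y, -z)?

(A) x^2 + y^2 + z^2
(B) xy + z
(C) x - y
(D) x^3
A

Apply T(x,y,z) = (-x, -y, -z) to each option, i.e. replace (x, y, z) by the transformed coordinates.
Substitute the transformed coordinates into each option and compare with the original:
(A) x^2 + y^2 + z^2  ->  (-x)^2 + (-y)^2 + (-z)^2 = x^2 + y^2 + z^2   [equals x^2 + y^2 + z^2: invariant]
(B) xy + z  ->  (-x)(-y) + (-z) = xy - z   [differs from xy + z: not invariant]
(C) x - y  ->  (-x) - (-y) = -x + y   [differs from x - y: not invariant]
(D) x^3  ->  (-x)^3 = -x^3   [differs from x^3: not invariant]

Only option (A), x^2 + y^2 + z^2, is unchanged by the transformation.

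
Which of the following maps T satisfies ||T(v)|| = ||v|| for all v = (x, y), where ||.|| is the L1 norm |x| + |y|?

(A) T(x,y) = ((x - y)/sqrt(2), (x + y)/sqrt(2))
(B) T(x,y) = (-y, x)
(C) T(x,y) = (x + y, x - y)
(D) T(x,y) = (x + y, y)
B

A transformation preserves a norm if ||T(v)|| = ||v|| for every v; a single vector where the norm changes rules an option out.

(A) T(x,y) = ((x - y)/sqrt(2), (x + y)/sqrt(2)): v = (1, 0) has norm |1| + |0| = 1, but T(v) = (sqrt(2)/2, sqrt(2)/2) has norm sqrt(2) -- not preserved.
(B) T(x,y) = (-y, x): preserves the norm -- it only permutes the coordinates and/or flips signs, which leaves |x| + |y| unchanged.
(C) T(x,y) = (x + y, x - y): v = (1, 0) has norm |1| + |0| = 1, but T(v) = (1, 1) has norm 2 -- not preserved.
(D) T(x,y) = (x + y, y): v = (0, 1) has norm |0| + |1| = 1, but T(v) = (1, 1) has norm 2 -- not preserved.

Therefore the answer is (B).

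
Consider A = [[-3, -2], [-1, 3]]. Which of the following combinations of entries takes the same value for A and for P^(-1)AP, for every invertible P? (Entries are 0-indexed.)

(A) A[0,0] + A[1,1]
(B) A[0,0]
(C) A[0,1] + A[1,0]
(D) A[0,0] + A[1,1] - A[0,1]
A

A[0,0] + A[1,1] is the trace of A. By the cyclic property of the trace, tr(P^(-1)AP) = tr(APP^(-1)) = tr(A), so it is the same for every matrix similar to A.

The other combinations are not similarity invariants. For example, take P = [[1, 1], [1, 2]] (det P = 1), so P^(-1) = [[2, -1], [-1, 1]] and
B = P^(-1)AP = [[-12, -19], [7, 12]].
Evaluating each option on A and on B:
(A) A[0,0] + A[1,1]: 0 for A, 0 for B -> unchanged
(B) A[0,0]: -3 for A, -12 for B -> changes
(C) A[0,1] + A[1,0]: -3 for A, -12 for B -> changes
(D) A[0,0] + A[1,1] - A[0,1]: 2 for A, 19 for B -> changes

Only (A) A[0,0] + A[1,1] = 0 survives (and it does so for every P, not just this one), so it is the invariant.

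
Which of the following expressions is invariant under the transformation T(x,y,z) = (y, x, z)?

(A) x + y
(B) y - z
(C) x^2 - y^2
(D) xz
A

Apply T(x,y,z) = (y, x, z) to each option, i.e. replace (x, y, z) by the transformed coordinates.
Substitute the transformed coordinates into each option and compare with the original:
(A) x + y  ->  (y) + (x) = x + y   [equals x + y: invariant]
(B) y - z  ->  (x) - (z) = x - z   [differs from y - z: not invariant]
(C) x^2 - y^2  ->  (y)^2 - (x)^2 = -x^2 + y^2   [differs from x^2 - y^2: not invariant]
(D) xz  ->  (y)(z) = yz   [differs from xz: not invariant]

Only option (A), x + y, is unchanged by the transformation.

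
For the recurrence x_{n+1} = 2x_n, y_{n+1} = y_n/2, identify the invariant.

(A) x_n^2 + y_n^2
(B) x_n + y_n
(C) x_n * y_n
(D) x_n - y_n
C

For the recurrence x_{n+1} = 2x_n, y_{n+1} = y_n/2:

x_{n+1} * y_{n+1} = (2x_n) * (y_n/2) = x_n * y_n
The product is conserved.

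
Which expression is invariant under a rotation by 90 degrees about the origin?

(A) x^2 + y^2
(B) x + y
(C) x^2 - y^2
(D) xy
A

A rotation by 90 degrees sends (x, y) to (-y, x).
Substitute the transformed coordinates into each option and compare with the original:
(A) x^2 + y^2  ->  (-y)^2 + (x)^2 = x^2 + y^2   [equals x^2 + y^2: invariant]
(B) x + y  ->  (-y) + (x) = x - y   [differs from x + y: not invariant]
(C) x^2 - y^2  ->  (-y)^2 - (x)^2 = -x^2 + y^2   [differs from x^2 - y^2: not invariant]
(D) xy  ->  (-y)(x) = -xy   [differs from xy: not invariant]

Only option (A), x^2 + y^2, is unchanged by the transformation.
Geometrically, x^2 + y^2 is the squared distance from the origin, which every rotation about the origin preserves.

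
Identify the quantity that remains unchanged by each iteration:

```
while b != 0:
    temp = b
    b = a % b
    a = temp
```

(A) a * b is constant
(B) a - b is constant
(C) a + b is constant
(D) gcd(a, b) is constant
D

A loop invariant must hold before the first iteration and be re-established by every execution of the body.

(D) gcd(a, b) is constant: One iteration replaces (a, b) by (b, a mod b). Since a mod b = a - q*b for an integer q, any common divisor of a and b divides b and a mod b, and conversely; hence gcd(b, a mod b) = gcd(a, b). For instance (29, 9) -> (9, 2) keeps gcd = 1. At exit b = 0 and a = gcd of the original inputs.

The other options fail:
(A) a * b is constant: e.g. (a, b) = (29, 9) -> (9, 2): the product goes from 261 to 18.
(B) a - b is constant: e.g. (a, b) = (29, 9) -> (9, 2): the difference goes from 20 to 7.
(C) a + b is constant: e.g. (a, b) = (29, 9) -> (9, 2): the sum goes from 38 to 11.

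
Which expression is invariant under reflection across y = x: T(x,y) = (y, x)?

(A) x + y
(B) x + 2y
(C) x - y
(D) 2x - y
A

The map is reflection across y = x: T(x,y) = (y, x).
Substitute the transformed coordinates into each option and compare with the original:
(A) x + y  ->  (y) + (x) = x + y   [equals x + y: invariant]
(B) x + 2y  ->  (y) + 2(x) = 2x + y   [differs from x + 2y: not invariant]
(C) x - y  ->  (y) - (x) = -x + y   [differs from x - y: not invariant]
(D) 2x - y  ->  2(y) - (x) = -x + 2y   [differs from 2x - y: not invariant]

Only option (A), x + y, is unchanged by the transformation.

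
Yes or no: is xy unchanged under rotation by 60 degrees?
No

Applying rotation by 60 degrees: x' = x*cos(60 degrees) - y*sin(60 degrees) = x/2 - sqrt(3)y/2, y' = x*sin(60 degrees) + y*cos(60 degrees) = sqrt(3)x/2 + y/2

Substituting into xy:
(x/2 - sqrt(3)y/2)(sqrt(3)x/2 + y/2)
= sqrt(3)x^2/4 - xy/2 - sqrt(3)y^2/4

This differs from the original expression xy, so it is NOT invariant.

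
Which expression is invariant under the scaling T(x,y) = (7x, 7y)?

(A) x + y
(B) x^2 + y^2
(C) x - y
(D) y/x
D

Under the uniform scaling T(x,y) = (7x, 7y):
Substitute the transformed coordinates into each option and compare with the original:
(A) x + y  ->  (7x) + (7y) = 7x + 7y   [differs from x + y: not invariant]
(B) x^2 + y^2  ->  (7x)^2 + (7y)^2 = 49x^2 + 49y^2   [differs from x^2 + y^2: not invariant]
(C) x - y  ->  (7x) - (7y) = 7x - 7y   [differs from x - y: not invariant]
(D) y/x  ->  (7y)/(7x) = y/x   [equals y/x: invariant]

Only option (D), y/x, is unchanged by the transformation.
The common factor 7 cancels in a ratio of coordinates, while sums, products and sums of squares pick up factors of 7 or 49.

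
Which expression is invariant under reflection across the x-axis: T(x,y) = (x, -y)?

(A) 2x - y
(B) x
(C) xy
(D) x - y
B

The map is reflection across the x-axis: T(x,y) = (x, -y).
Substitute the transformed coordinates into each option and compare with the original:
(A) 2x - y  ->  2(x) - (-y) = 2x + y   [differs from 2x - y: not invariant]
(B) x  ->  (x) = x   [equals x: invariant]
(C) xy  ->  (x)(-y) = -xy   [differs from xy: not invariant]
(D) x - y  ->  (x) - (-y) = x + y   [differs from x - y: not invariant]

Only option (B), x, is unchanged by the transformation.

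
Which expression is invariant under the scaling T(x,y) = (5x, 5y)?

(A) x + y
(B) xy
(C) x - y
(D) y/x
D

Under the uniform scaling T(x,y) = (5x, 5y):
Substitute the transformed coordinates into each option and compare with the original:
(A) x + y  ->  (5x) + (5y) = 5x + 5y   [differs from x + y: not invariant]
(B) xy  ->  (5x)(5y) = 25xy   [differs from xy: not invariant]
(C) x - y  ->  (5x) - (5y) = 5x - 5y   [differs from x - y: not invariant]
(D) y/x  ->  (5y)/(5x) = y/x   [equals y/x: invariant]

Only option (D), y/x, is unchanged by the transformation.
The common factor 5 cancels in a ratio of coordinates, while sums, products and sums of squares pick up factors of 5 or 25.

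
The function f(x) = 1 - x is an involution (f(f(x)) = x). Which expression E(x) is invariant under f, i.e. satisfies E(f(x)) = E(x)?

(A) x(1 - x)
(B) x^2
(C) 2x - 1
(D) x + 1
A

Replace x by f(x) = 1 - x in each option and simplify. As a quick numerical cross-check, also compare E(3) with E(f(3)) = E(-2).

(A) x(1 - x)  ->  (1 - x)(1 - (1 - x)), which simplifies back to x(1 - x); check: E(3) = -6, E(-2) = -6.   [invariant]
(B) x^2  ->  (1 - x)^2 = (x - 1)^2; check: E(3) = 9 but E(-2) = 4.   [not invariant]
(C) 2x - 1  ->  2(1 - x) - 1 = 1 - 2x; check: E(3) = 5 but E(-2) = -5.   [not invariant]
(D) x + 1  ->  (1 - x) + 1 = 2 - x; check: E(3) = 4 but E(-2) = -1.   [not invariant]

Only (A) is unchanged. E is symmetric under swapping x with f(x) = 1 - x, which is exactly what an involution does.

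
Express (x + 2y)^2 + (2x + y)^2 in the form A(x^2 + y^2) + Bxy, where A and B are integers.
5(x^2 + y^2) + 8xy

Expanding: (x + 2y)^2 = x^2 + 4xy + 4y^2
(2x + y)^2 = 4x^2 + 4xy + y^2
Sum = (1+4)(x^2+y^2) + 8xy = 5(x^2 + y^2) + 8xy
This is symmetric in x and y.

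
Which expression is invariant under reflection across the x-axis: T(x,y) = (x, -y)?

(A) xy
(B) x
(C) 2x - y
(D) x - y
B

The map is reflection across the x-axis: T(x,y) = (x, -y).
Substitute the transformed coordinates into each option and compare with the original:
(A) xy  ->  (x)(-y) = -xy   [differs from xy: not invariant]
(B) x  ->  (x) = x   [equals x: invariant]
(C) 2x - y  ->  2(x) - (-y) = 2x + y   [differs from 2x - y: not invariant]
(D) x - y  ->  (x) - (-y) = x + y   [differs from x - y: not invariant]

Only option (B), x, is unchanged by the transformation.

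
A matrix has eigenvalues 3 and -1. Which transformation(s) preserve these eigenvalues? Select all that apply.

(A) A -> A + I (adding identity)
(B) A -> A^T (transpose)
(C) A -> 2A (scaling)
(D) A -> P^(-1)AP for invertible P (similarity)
B and D

Eigenvalues are preserved by:
1. Similarity transformations: A -> P^(-1)AP (same characteristic polynomial)
2. Transpose: A^T has the same eigenvalues as A

Eigenvalues are NOT preserved by:
- Adding identity: eigenvalues become 3+1, -1+1
- Scaling: eigenvalues become 6, -2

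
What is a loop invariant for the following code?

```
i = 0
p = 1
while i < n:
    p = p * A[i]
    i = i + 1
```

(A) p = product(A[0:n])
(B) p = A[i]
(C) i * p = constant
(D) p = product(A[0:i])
D

A loop invariant must hold before the first iteration and be re-established by every execution of the body.

(D) p = product(A[0:i]): Initially i = 0 and p = 1 = product of the empty slice A[0:0]. If p = product(A[0:i]) holds at the top of an iteration, the body sets p to product(A[0:i]) * A[i] = product(A[0:i+1]) and then i to i+1, so the property is restored. At exit i = n, giving p = product(A[0:n]).

The other options fail:
(A) p = product(A[0:n]): false before the loop (p = 1, not the full product) -- it only becomes true at exit.
(B) p = A[i]: after the first iteration p = A[0] but i = 1; in general p is a product of several elements, not a single one.
(C) i * p = constant: initially i * p = 0, but after one iteration it is 1 * A[0], which is nonzero in general.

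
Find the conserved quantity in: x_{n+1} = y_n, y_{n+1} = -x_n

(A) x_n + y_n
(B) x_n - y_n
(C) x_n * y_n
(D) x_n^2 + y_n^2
D

For the recurrence x_{n+1} = y_n, y_{n+1} = -x_n:

x_{n+1}^2 + y_{n+1}^2 = y_n^2 + (-x_n)^2 = x_n^2 + y_n^2
The sum of squares is conserved (like energy in a harmonic oscillator).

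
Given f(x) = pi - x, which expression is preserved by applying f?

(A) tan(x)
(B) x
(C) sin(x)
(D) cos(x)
C

For f(x) = pi - x:
sin(pi - x) = sin(x), so sine is invariant under this transformation.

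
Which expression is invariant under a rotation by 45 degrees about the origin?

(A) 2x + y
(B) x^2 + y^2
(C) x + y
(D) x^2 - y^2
B

A rotation by 45 degrees sends (x, y) to (sqrt(2)x/2 - sqrt(2)y/2, sqrt(2)x/2 + sqrt(2)y/2).
Substitute the transformed coordinates into each option and compare with the original:
(A) 2x + y  ->  2(sqrt(2)x/2 - sqrt(2)y/2) + (sqrt(2)x/2 + sqrt(2)y/2) = 3sqrt(2)x/2 - sqrt(2)y/2   [differs from 2x + y: not invariant]
(B) x^2 + y^2  ->  (sqrt(2)x/2 - sqrt(2)y/2)^2 + (sqrt(2)x/2 + sqrt(2)y/2)^2 = x^2 + y^2   [equals x^2 + y^2: invariant]
(C) x + y  ->  (sqrt(2)x/2 - sqrt(2)y/2) + (sqrt(2)x/2 + sqrt(2)y/2) = sqrt(2)x   [differs from x + y: not invariant]
(D) x^2 - y^2  ->  (sqrt(2)x/2 - sqrt(2)y/2)^2 - (sqrt(2)x/2 + sqrt(2)y/2)^2 = -2xy   [differs from x^2 - y^2: not invariant]

Only option (B), x^2 + y^2, is unchanged by the transformation.
Geometrically, x^2 + y^2 is the squared distance from the origin, which every rotation about the origin preserves.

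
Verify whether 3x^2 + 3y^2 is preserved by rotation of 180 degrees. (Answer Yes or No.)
Yes

Applying rotation by 180 degrees: x' = x*cos(180 degrees) - y*sin(180 degrees) = -x, y' = x*sin(180 degrees) + y*cos(180 degrees) = -y

Substituting into 3x^2 + 3y^2:
3(-x)^2 + 3(-y)^2
= 3x^2 + 3y^2

This equals the original expression 3x^2 + 3y^2, so it IS invariant.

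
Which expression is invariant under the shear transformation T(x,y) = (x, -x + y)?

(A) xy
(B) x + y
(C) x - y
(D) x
D

Under the shear T(x,y) = (x, -x + y):
Substitute the transformed coordinates into each option and compare with the original:
(A) xy  ->  (x)(-x + y) = -x^2 + xy   [differs from xy: not invariant]
(B) x + y  ->  (x) + (-x + y) = y   [differs from x + y: not invariant]
(C) x - y  ->  (x) - (-x + y) = 2x - y   [differs from x - y: not invariant]
(D) x  ->  (x) = x   [equals x: invariant]

Only option (D), x, is unchanged by the transformation.
A vertical shear moves points parallel to the y-axis, so the x-coordinate (and any function of x alone) is unchanged.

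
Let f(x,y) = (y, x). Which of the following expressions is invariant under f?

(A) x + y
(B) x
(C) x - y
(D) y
A

For f(x,y) = (y, x):
After applying f: x' = y, y' = x. So x' + y' = y + x = x + y.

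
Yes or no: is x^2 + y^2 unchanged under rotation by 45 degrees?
Yes

Applying rotation by 45 degrees: x' = x*cos(45 degrees) - y*sin(45 degrees) = sqrt(2)x/2 - sqrt(2)y/2, y' = x*sin(45 degrees) + y*cos(45 degrees) = sqrt(2)x/2 + sqrt(2)y/2

Substituting into x^2 + y^2:
(sqrt(2)x/2 - sqrt(2)y/2)^2 + (sqrt(2)x/2 + sqrt(2)y/2)^2
= x^2 + y^2

This equals the original expression x^2 + y^2, so it IS invariant.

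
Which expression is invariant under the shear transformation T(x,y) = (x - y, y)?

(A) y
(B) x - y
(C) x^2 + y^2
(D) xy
A

Under the shear T(x,y) = (x - y, y):
Substitute the transformed coordinates into each option and compare with the original:
(A) y  ->  (y) = y   [equals y: invariant]
(B) x - y  ->  (x - y) - (y) = x - 2y   [differs from x - y: not invariant]
(C) x^2 + y^2  ->  (x - y)^2 + (y)^2 = x^2 - 2xy + 2y^2   [differs from x^2 + y^2: not invariant]
(D) xy  ->  (x - y)(y) = xy - y^2   [differs from xy: not invariant]

Only option (A), y, is unchanged by the transformation.
A horizontal shear moves points parallel to the x-axis, so the y-coordinate (and any function of y alone) is unchanged.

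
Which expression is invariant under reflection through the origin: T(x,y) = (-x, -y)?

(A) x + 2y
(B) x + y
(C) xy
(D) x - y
C

The map is reflection through the origin: T(x,y) = (-x, -y).
Substitute the transformed coordinates into each option and compare with the original:
(A) x + 2y  ->  (-x) + 2(-y) = -x - 2y   [differs from x + 2y: not invariant]
(B) x + y  ->  (-x) + (-y) = -x - y   [differs from x + y: not invariant]
(C) xy  ->  (-x)(-y) = xy   [equals xy: invariant]
(D) x - y  ->  (-x) - (-y) = -x + y   [differs from x - y: not invariant]

Only option (C), xy, is unchanged by the transformation.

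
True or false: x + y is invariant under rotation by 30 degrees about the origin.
False

Applying rotation by 30 degrees: x' = x*cos(30 degrees) - y*sin(30 degrees) = sqrt(3)x/2 - y/2, y' = x*sin(30 degrees) + y*cos(30 degrees) = x/2 + sqrt(3)y/2

Substituting into x + y:
(sqrt(3)x/2 - y/2) + (x/2 + sqrt(3)y/2)
= x/2 + sqrt(3)x/2 - y/2 + sqrt(3)y/2

This differs from the original expression x + y, so it is NOT invariant.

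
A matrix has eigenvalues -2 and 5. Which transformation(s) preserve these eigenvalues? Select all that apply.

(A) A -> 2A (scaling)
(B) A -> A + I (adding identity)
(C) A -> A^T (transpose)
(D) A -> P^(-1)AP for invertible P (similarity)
C and D

Eigenvalues are preserved by:
1. Similarity transformations: A -> P^(-1)AP (same characteristic polynomial)
2. Transpose: A^T has the same eigenvalues as A

Eigenvalues are NOT preserved by:
- Adding identity: eigenvalues become -2+1, 5+1
- Scaling: eigenvalues become -4, 10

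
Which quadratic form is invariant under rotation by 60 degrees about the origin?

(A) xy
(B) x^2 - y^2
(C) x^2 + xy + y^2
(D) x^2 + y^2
D

Rotation by 60 degrees sends (x, y) to (x/2 - sqrt(3)y/2, sqrt(3)x/2 + y/2).
Substitute the transformed coordinates into each option and compare with the original:
(A) xy  ->  (x/2 - sqrt(3)y/2)(sqrt(3)x/2 + y/2) = sqrt(3)x^2/4 - xy/2 - sqrt(3)y^2/4   [differs from xy: not invariant]
(B) x^2 - y^2  ->  (x/2 - sqrt(3)y/2)^2 - (sqrt(3)x/2 + y/2)^2 = -x^2/2 - sqrt(3)xy + y^2/2   [differs from x^2 - y^2: not invariant]
(C) x^2 + xy + y^2  ->  (x/2 - sqrt(3)y/2)^2 + (x/2 - sqrt(3)y/2)(sqrt(3)x/2 + y/2) + (sqrt(3)x/2 + y/2)^2 = sqrt(3)x^2/4 + x^2 - xy/2 - sqrt(3)y^2/4 + y^2   [differs from x^2 + xy + y^2: not invariant]
(D) x^2 + y^2  ->  (x/2 - sqrt(3)y/2)^2 + (sqrt(3)x/2 + y/2)^2 = x^2 + y^2   [equals x^2 + y^2: invariant]

Only option (D), x^2 + y^2, is unchanged by the transformation.
x^2 + y^2 is the squared distance from the origin, which rotations preserve.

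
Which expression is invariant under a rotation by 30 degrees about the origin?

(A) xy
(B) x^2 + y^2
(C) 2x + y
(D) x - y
B

A rotation by 30 degrees sends (x, y) to (sqrt(3)x/2 - y/2, x/2 + sqrt(3)y/2).
Substitute the transformed coordinates into each option and compare with the original:
(A) xy  ->  (sqrt(3)x/2 - y/2)(x/2 + sqrt(3)y/2) = sqrt(3)x^2/4 + xy/2 - sqrt(3)y^2/4   [differs from xy: not invariant]
(B) x^2 + y^2  ->  (sqrt(3)x/2 - y/2)^2 + (x/2 + sqrt(3)y/2)^2 = x^2 + y^2   [equals x^2 + y^2: invariant]
(C) 2x + y  ->  2(sqrt(3)x/2 - y/2) + (x/2 + sqrt(3)y/2) = x/2 + sqrt(3)x - y + sqrt(3)y/2   [differs from 2x + y: not invariant]
(D) x - y  ->  (sqrt(3)x/2 - y/2) - (x/2 + sqrt(3)y/2) = -x/2 + sqrt(3)x/2 - sqrt(3)y/2 - y/2   [differs from x - y: not invariant]

Only option (B), x^2 + y^2, is unchanged by the transformation.
Geometrically, x^2 + y^2 is the squared distance from the origin, which every rotation about the origin preserves.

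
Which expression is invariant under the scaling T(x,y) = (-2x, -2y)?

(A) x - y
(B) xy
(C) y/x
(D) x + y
C

Under the uniform scaling T(x,y) = (-2x, -2y):
Substitute the transformed coordinates into each option and compare with the original:
(A) x - y  ->  (-2x) - (-2y) = -2x + 2y   [differs from x - y: not invariant]
(B) xy  ->  (-2x)(-2y) = 4xy   [differs from xy: not invariant]
(C) y/x  ->  (-2y)/(-2x) = y/x   [equals y/x: invariant]
(D) x + y  ->  (-2x) + (-2y) = -2x - 2y   [differs from x + y: not invariant]

Only option (C), y/x, is unchanged by the transformation.
The common factor -2 cancels in a ratio of coordinates, while sums, products and sums of squares pick up factors of -2 or 4.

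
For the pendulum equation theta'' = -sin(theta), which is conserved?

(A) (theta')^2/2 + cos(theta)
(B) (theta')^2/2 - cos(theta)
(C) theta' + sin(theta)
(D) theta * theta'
B

A first integral I satisfies dI/dt = 0 along every solution. Differentiate each option and use the equation of motion:
(A) d/dt[(theta')^2/2 + cos(theta)] = theta' theta'' - sin(theta) theta' = -2 theta' sin(theta), not identically 0
(B) d/dt[(theta')^2/2 - cos(theta)] = theta' theta'' + sin(theta) theta' = theta'(-sin(theta)) + theta' sin(theta) = 0
(C) d/dt[theta' + sin(theta)] = theta'' + cos(theta) theta' = -sin(theta) + theta' cos(theta), not identically 0
(D) d/dt[theta * theta'] = (theta')^2 + theta theta'' = (theta')^2 - theta sin(theta), not identically 0

Only (B) has zero time-derivative. This is the total energy: kinetic (theta')^2/2 plus potential -cos(theta).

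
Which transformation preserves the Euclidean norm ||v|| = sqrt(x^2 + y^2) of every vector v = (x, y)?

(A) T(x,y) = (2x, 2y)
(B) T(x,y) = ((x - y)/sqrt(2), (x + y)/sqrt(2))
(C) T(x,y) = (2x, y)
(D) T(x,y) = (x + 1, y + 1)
B

A transformation preserves a norm if ||T(v)|| = ||v|| for every v; a single vector where the norm changes rules an option out.

(A) T(x,y) = (2x, 2y): v = (1, 0) has norm sqrt((1)^2 + (0)^2) = 1, but T(v) = (2, 0) has norm 2 -- not preserved.
(B) T(x,y) = ((x - y)/sqrt(2), (x + y)/sqrt(2)): preserves the norm -- it is an orthogonal map (a rotation/reflection), and (sqrt(2)(x - y)/2)^2 + (sqrt(2)(x + y)/2)^2 simplifies to x^2 + y^2.
(C) T(x,y) = (2x, y): v = (1, 0) has norm sqrt((1)^2 + (0)^2) = 1, but T(v) = (2, 0) has norm 2 -- not preserved.
(D) T(x,y) = (x + 1, y + 1): v = (1, 0) has norm sqrt((1)^2 + (0)^2) = 1, but T(v) = (2, 1) has norm sqrt(5) -- not preserved.

Therefore the answer is (B).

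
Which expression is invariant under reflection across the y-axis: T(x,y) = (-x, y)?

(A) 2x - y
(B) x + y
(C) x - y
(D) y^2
D

The map is reflection across the y-axis: T(x,y) = (-x, y).
Substitute the transformed coordinates into each option and compare with the original:
(A) 2x - y  ->  2(-x) - (y) = -2x - y   [differs from 2x - y: not invariant]
(B) x + y  ->  (-x) + (y) = -x + y   [differs from x + y: not invariant]
(C) x - y  ->  (-x) - (y) = -x - y   [differs from x - y: not invariant]
(D) y^2  ->  (y)^2 = y^2   [equals y^2: invariant]

Only option (D), y^2, is unchanged by the transformation.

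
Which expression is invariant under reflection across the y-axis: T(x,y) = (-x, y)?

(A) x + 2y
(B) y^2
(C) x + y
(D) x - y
B

The map is reflection across the y-axis: T(x,y) = (-x, y).
Substitute the transformed coordinates into each option and compare with the original:
(A) x + 2y  ->  (-x) + 2(y) = -x + 2y   [differs from x + 2y: not invariant]
(B) y^2  ->  (y)^2 = y^2   [equals y^2: invariant]
(C) x + y  ->  (-x) + (y) = -x + y   [differs from x + y: not invariant]
(D) x - y  ->  (-x) - (y) = -x - y   [differs from x - y: not invariant]

Only option (B), y^2, is unchanged by the transformation.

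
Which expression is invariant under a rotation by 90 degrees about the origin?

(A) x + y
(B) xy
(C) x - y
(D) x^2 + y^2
D

A rotation by 90 degrees sends (x, y) to (-y, x).
Substitute the transformed coordinates into each option and compare with the original:
(A) x + y  ->  (-y) + (x) = x - y   [differs from x + y: not invariant]
(B) xy  ->  (-y)(x) = -xy   [differs from xy: not invariant]
(C) x - y  ->  (-y) - (x) = -x - y   [differs from x - y: not invariant]
(D) x^2 + y^2  ->  (-y)^2 + (x)^2 = x^2 + y^2   [equals x^2 + y^2: invariant]

Only option (D), x^2 + y^2, is unchanged by the transformation.
Geometrically, x^2 + y^2 is the squared distance from the origin, which every rotation about the origin preserves.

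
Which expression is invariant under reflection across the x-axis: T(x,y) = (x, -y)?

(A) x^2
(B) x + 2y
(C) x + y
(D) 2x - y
A

The map is reflection across the x-axis: T(x,y) = (x, -y).
Substitute the transformed coordinates into each option and compare with the original:
(A) x^2  ->  (x)^2 = x^2   [equals x^2: invariant]
(B) x + 2y  ->  (x) + 2(-y) = x - 2y   [differs from x + 2y: not invariant]
(C) x + y  ->  (x) + (-y) = x - y   [differs from x + y: not invariant]
(D) 2x - y  ->  2(x) - (-y) = 2x + y   [differs from 2x - y: not invariant]

Only option (A), x^2, is unchanged by the transformation.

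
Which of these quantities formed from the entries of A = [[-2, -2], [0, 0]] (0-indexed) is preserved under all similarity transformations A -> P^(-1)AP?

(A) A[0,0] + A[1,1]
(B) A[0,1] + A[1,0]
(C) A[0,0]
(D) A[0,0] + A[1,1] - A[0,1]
A

A[0,0] + A[1,1] is the trace of A. By the cyclic property of the trace, tr(P^(-1)AP) = tr(APP^(-1)) = tr(A), so it is the same for every matrix similar to A.

The other combinations are not similarity invariants. For example, take P = [[2, 1], [1, 1]] (det P = 1), so P^(-1) = [[1, -1], [-1, 2]] and
B = P^(-1)AP = [[-6, -4], [6, 4]].
Evaluating each option on A and on B:
(A) A[0,0] + A[1,1]: -2 for A, -2 for B -> unchanged
(B) A[0,1] + A[1,0]: -2 for A, 2 for B -> changes
(C) A[0,0]: -2 for A, -6 for B -> changes
(D) A[0,0] + A[1,1] - A[0,1]: 0 for A, 2 for B -> changes

Only (A) A[0,0] + A[1,1] = -2 survives (and it does so for every P, not just this one), so it is the invariant.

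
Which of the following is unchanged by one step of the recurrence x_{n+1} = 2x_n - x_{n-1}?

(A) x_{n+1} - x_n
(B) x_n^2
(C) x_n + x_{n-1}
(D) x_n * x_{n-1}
A

For the recurrence x_{n+1} = 2x_n - x_{n-1}:

If x_{n+1} = 2x_n - x_{n-1}, then:
x_{n+1} - x_n = x_n - x_{n-1}
The first difference is constant throughout the sequence.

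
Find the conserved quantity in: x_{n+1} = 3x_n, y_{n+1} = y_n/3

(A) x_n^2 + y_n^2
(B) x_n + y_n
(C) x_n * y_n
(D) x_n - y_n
C

For the recurrence x_{n+1} = 3x_n, y_{n+1} = y_n/3:

x_{n+1} * y_{n+1} = (3x_n) * (y_n/3) = x_n * y_n
The product is conserved.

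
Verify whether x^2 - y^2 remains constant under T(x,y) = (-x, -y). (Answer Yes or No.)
Yes

Substitute T(x,y) = (-x, -y) into the expression and compare with the original.

Original: x^2 - y^2
After applying T: (-x)^2 - (-y)^2 = x^2 - y^2

This is identical to the original x^2 - y^2, so the expression is invariant.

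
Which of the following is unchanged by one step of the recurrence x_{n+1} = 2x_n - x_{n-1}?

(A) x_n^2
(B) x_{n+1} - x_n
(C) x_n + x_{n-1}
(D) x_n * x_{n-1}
B

For the recurrence x_{n+1} = 2x_n - x_{n-1}:

If x_{n+1} = 2x_n - x_{n-1}, then:
x_{n+1} - x_n = x_n - x_{n-1}
The first difference is constant throughout the sequence.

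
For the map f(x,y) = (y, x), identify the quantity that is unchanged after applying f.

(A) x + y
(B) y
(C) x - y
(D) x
A

For f(x,y) = (y, x):
After applying f: x' = y, y' = x. So x' + y' = y + x = x + y.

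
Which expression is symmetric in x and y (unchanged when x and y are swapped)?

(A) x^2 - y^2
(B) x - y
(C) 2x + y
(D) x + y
D

A symmetric expression is unchanged when the variables are permuted; here the transformation to test is the swap (x, y) -> (y, x).
Substitute the transformed coordinates into each option and compare with the original:
(A) x^2 - y^2  ->  (y)^2 - (x)^2 = -x^2 + y^2   [differs from x^2 - y^2: not invariant]
(B) x - y  ->  (y) - (x) = -x + y   [differs from x - y: not invariant]
(C) 2x + y  ->  2(y) + (x) = x + 2y   [differs from 2x + y: not invariant]
(D) x + y  ->  (y) + (x) = x + y   [equals x + y: invariant]

Only option (D), x + y, is unchanged by the transformation.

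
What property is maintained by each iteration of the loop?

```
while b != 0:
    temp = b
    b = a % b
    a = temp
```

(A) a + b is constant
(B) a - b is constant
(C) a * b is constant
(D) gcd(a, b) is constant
D

A loop invariant must hold before the first iteration and be re-established by every execution of the body.

(D) gcd(a, b) is constant: One iteration replaces (a, b) by (b, a mod b). Since a mod b = a - q*b for an integer q, any common divisor of a and b divides b and a mod b, and conversely; hence gcd(b, a mod b) = gcd(a, b). For instance (35, 8) -> (8, 3) keeps gcd = 1. At exit b = 0 and a = gcd of the original inputs.

The other options fail:
(A) a + b is constant: e.g. (a, b) = (35, 8) -> (8, 3): the sum goes from 43 to 11.
(B) a - b is constant: e.g. (a, b) = (35, 8) -> (8, 3): the difference goes from 27 to 5.
(C) a * b is constant: e.g. (a, b) = (35, 8) -> (8, 3): the product goes from 280 to 24.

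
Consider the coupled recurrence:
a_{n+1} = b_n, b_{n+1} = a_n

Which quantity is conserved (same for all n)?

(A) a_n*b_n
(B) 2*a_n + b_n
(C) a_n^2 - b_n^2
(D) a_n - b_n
A

Replace a_n by a_{n+1} = b_n and b_n by b_{n+1} = a_n in each option and simplify:
(A) a_n*b_n  ->  (b_n)*(a_n) = a_n*b_n   [conserved]
(B) 2*a_n + b_n  ->  2*(b_n) + (a_n) = a_n + 2*b_n   [not conserved]
(C) a_n^2 - b_n^2  ->  (b_n)^2 - (a_n)^2 = -a_n^2 + b_n^2   [not conserved]
(D) a_n - b_n  ->  (b_n) - (a_n) = -a_n + b_n   [not conserved]

Only (A) a_n*b_n returns to itself after one step, so it is the conserved quantity.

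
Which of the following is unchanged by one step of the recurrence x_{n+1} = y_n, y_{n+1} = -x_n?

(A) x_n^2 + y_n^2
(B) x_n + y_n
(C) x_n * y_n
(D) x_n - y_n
A

For the recurrence x_{n+1} = y_n, y_{n+1} = -x_n:

x_{n+1}^2 + y_{n+1}^2 = y_n^2 + (-x_n)^2 = x_n^2 + y_n^2
The sum of squares is conserved (like energy in a harmonic oscillator).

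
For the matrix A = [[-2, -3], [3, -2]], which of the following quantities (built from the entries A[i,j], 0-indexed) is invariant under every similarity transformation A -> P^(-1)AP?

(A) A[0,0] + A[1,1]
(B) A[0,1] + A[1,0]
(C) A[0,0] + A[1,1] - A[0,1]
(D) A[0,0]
A

A[0,0] + A[1,1] is the trace of A. By the cyclic property of the trace, tr(P^(-1)AP) = tr(APP^(-1)) = tr(A), so it is the same for every matrix similar to A.

The other combinations are not similarity invariants. For example, take P = [[2, 1], [1, 1]] (det P = 1), so P^(-1) = [[1, -1], [-1, 2]] and
B = P^(-1)AP = [[-11, -6], [15, 7]].
Evaluating each option on A and on B:
(A) A[0,0] + A[1,1]: -4 for A, -4 for B -> unchanged
(B) A[0,1] + A[1,0]: 0 for A, 9 for B -> changes
(C) A[0,0] + A[1,1] - A[0,1]: -1 for A, 2 for B -> changes
(D) A[0,0]: -2 for A, -11 for B -> changes

Only (A) A[0,0] + A[1,1] = -4 survives (and it does so for every P, not just this one), so it is the invariant.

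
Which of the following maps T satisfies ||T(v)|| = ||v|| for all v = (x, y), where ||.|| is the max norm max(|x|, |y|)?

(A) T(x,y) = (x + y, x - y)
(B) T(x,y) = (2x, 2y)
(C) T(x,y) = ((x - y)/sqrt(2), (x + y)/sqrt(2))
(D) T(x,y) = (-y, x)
D

A transformation preserves a norm if ||T(v)|| = ||v|| for every v; a single vector where the norm changes rules an option out.

(A) T(x,y) = (x + y, x - y): v = (1, 1) has norm max(|1|, |1|) = 1, but T(v) = (2, 0) has norm 2 -- not preserved.
(B) T(x,y) = (2x, 2y): v = (1, 0) has norm max(|1|, |0|) = 1, but T(v) = (2, 0) has norm 2 -- not preserved.
(C) T(x,y) = ((x - y)/sqrt(2), (x + y)/sqrt(2)): v = (1, 0) has norm max(|1|, |0|) = 1, but T(v) = (sqrt(2)/2, sqrt(2)/2) has norm sqrt(2)/2 -- not preserved.
(D) T(x,y) = (-y, x): preserves the norm -- it only permutes the coordinates and/or flips signs, which leaves max(|x|, |y|) unchanged.

Therefore the answer is (D).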